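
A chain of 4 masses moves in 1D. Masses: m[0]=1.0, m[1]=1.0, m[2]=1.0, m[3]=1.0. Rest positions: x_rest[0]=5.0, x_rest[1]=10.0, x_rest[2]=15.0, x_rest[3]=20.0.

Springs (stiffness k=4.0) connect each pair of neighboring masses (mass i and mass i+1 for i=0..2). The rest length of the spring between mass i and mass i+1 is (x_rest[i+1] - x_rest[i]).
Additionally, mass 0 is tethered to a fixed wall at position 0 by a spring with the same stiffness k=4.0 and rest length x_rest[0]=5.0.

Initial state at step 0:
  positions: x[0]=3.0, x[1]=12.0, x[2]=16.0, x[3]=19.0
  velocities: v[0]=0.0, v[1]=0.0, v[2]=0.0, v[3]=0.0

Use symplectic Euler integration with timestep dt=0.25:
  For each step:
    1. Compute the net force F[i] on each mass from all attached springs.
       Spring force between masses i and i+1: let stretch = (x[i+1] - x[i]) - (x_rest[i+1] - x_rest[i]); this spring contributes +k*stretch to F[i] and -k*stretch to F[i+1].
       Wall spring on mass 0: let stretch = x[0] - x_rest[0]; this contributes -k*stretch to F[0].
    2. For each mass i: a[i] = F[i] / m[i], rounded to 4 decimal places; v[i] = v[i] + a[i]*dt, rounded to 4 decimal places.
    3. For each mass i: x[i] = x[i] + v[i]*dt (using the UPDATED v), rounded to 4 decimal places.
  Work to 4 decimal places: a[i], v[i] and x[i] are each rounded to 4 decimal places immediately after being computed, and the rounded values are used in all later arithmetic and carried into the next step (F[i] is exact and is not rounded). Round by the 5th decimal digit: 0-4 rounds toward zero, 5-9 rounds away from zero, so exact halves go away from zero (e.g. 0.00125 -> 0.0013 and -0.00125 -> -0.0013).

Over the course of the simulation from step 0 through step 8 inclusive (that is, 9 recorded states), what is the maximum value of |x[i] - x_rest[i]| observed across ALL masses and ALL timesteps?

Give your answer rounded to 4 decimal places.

Answer: 2.4531

Derivation:
Step 0: x=[3.0000 12.0000 16.0000 19.0000] v=[0.0000 0.0000 0.0000 0.0000]
Step 1: x=[4.5000 10.7500 15.7500 19.5000] v=[6.0000 -5.0000 -1.0000 2.0000]
Step 2: x=[6.4375 9.1875 15.1875 20.3125] v=[7.7500 -6.2500 -2.2500 3.2500]
Step 3: x=[7.4531 8.4375 14.4063 21.0938] v=[4.0625 -3.0000 -3.1250 3.1250]
Step 4: x=[6.8516 8.9336 13.8047 21.4532] v=[-2.4062 1.9844 -2.4063 1.4375]
Step 5: x=[5.0577 10.1270 13.8975 21.1505] v=[-7.1758 4.7735 0.3711 -1.2110]
Step 6: x=[3.2667 10.9957 14.8609 20.2845] v=[-7.1642 3.4747 3.8536 -3.4640]
Step 7: x=[2.5912 10.8984 16.2139 19.3126] v=[-2.7019 -0.3891 5.4120 -3.8876]
Step 8: x=[3.3447 10.0532 17.0127 18.8160] v=[3.0141 -3.3808 3.1952 -1.9863]
Max displacement = 2.4531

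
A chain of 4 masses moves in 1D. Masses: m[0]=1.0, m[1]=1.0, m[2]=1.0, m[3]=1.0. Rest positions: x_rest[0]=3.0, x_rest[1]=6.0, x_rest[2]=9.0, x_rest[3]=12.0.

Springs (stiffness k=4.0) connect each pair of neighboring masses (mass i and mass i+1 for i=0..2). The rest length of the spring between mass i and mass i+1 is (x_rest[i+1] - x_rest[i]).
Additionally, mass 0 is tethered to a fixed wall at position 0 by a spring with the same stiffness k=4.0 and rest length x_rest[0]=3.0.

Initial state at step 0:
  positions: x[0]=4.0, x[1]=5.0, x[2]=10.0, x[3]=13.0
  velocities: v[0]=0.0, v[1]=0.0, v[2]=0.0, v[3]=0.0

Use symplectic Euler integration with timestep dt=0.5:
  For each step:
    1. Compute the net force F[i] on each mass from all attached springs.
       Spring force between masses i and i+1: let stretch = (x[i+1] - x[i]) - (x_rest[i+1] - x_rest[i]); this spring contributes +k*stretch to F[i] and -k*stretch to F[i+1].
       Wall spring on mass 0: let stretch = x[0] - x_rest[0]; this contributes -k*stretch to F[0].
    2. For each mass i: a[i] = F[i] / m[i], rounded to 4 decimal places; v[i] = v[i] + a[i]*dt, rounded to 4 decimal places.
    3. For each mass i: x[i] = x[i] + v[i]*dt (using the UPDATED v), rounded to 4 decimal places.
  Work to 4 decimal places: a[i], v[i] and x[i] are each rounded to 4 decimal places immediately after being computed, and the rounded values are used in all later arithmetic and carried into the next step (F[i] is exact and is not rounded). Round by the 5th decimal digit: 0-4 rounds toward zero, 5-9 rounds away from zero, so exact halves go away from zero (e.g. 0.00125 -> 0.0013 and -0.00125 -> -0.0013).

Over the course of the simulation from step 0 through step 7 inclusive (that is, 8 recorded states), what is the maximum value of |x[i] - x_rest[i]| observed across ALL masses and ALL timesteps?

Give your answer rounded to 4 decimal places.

Step 0: x=[4.0000 5.0000 10.0000 13.0000] v=[0.0000 0.0000 0.0000 0.0000]
Step 1: x=[1.0000 9.0000 8.0000 13.0000] v=[-6.0000 8.0000 -4.0000 0.0000]
Step 2: x=[5.0000 4.0000 12.0000 11.0000] v=[8.0000 -10.0000 8.0000 -4.0000]
Step 3: x=[3.0000 8.0000 7.0000 13.0000] v=[-4.0000 8.0000 -10.0000 4.0000]
Step 4: x=[3.0000 6.0000 9.0000 12.0000] v=[0.0000 -4.0000 4.0000 -2.0000]
Step 5: x=[3.0000 4.0000 11.0000 11.0000] v=[0.0000 -4.0000 4.0000 -2.0000]
Step 6: x=[1.0000 8.0000 6.0000 13.0000] v=[-4.0000 8.0000 -10.0000 4.0000]
Step 7: x=[5.0000 3.0000 10.0000 11.0000] v=[8.0000 -10.0000 8.0000 -4.0000]
Max displacement = 3.0000

Answer: 3.0000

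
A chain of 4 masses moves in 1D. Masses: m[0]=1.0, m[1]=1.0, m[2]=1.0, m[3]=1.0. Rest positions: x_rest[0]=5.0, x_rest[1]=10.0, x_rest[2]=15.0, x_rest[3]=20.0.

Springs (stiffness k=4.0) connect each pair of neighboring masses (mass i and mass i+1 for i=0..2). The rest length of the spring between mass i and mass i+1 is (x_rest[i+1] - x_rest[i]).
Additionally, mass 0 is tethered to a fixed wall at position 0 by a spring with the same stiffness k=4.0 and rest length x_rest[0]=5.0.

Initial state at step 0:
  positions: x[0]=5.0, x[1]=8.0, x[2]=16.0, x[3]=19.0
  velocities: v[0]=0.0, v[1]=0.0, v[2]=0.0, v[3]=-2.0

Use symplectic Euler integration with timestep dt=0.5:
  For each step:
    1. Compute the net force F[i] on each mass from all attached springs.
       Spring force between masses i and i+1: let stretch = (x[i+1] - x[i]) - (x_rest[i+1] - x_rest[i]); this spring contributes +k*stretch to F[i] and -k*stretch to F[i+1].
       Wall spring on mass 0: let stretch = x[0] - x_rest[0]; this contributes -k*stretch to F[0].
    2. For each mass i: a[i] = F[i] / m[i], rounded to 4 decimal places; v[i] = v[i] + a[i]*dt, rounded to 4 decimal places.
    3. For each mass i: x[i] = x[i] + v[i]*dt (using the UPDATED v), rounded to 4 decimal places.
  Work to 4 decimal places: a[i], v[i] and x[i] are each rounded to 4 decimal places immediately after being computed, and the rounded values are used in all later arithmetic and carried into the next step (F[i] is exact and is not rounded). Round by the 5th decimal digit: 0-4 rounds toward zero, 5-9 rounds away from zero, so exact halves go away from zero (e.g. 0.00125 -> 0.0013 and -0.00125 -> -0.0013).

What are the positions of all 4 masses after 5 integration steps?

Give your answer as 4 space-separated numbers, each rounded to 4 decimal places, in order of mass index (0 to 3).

Answer: 6.0000 6.0000 16.0000 19.0000

Derivation:
Step 0: x=[5.0000 8.0000 16.0000 19.0000] v=[0.0000 0.0000 0.0000 -2.0000]
Step 1: x=[3.0000 13.0000 11.0000 20.0000] v=[-4.0000 10.0000 -10.0000 2.0000]
Step 2: x=[8.0000 6.0000 17.0000 17.0000] v=[10.0000 -14.0000 12.0000 -6.0000]
Step 3: x=[3.0000 12.0000 12.0000 19.0000] v=[-10.0000 12.0000 -10.0000 4.0000]
Step 4: x=[4.0000 9.0000 14.0000 19.0000] v=[2.0000 -6.0000 4.0000 0.0000]
Step 5: x=[6.0000 6.0000 16.0000 19.0000] v=[4.0000 -6.0000 4.0000 0.0000]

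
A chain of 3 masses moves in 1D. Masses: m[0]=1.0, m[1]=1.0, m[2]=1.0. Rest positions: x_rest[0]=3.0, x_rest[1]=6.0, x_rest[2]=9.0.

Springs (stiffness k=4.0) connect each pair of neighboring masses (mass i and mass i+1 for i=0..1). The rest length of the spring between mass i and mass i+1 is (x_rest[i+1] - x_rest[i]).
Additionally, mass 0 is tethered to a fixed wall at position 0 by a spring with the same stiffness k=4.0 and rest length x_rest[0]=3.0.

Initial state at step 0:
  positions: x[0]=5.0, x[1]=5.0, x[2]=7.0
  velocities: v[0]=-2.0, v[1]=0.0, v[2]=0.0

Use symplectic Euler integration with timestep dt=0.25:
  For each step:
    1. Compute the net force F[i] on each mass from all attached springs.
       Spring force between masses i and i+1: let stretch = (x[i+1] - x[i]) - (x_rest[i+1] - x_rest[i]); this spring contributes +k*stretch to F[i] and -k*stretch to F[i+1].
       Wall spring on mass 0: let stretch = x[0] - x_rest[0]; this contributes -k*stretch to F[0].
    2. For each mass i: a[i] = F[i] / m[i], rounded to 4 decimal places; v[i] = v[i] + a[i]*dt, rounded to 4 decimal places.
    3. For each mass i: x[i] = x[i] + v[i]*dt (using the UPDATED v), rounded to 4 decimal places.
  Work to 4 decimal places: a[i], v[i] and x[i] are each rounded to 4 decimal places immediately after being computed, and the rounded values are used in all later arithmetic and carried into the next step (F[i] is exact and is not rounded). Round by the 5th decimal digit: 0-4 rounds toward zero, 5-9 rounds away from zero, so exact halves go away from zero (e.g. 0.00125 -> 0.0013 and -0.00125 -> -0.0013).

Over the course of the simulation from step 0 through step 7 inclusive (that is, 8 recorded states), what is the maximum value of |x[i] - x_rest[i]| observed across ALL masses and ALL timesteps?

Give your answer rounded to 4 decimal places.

Answer: 2.9062

Derivation:
Step 0: x=[5.0000 5.0000 7.0000] v=[-2.0000 0.0000 0.0000]
Step 1: x=[3.2500 5.5000 7.2500] v=[-7.0000 2.0000 1.0000]
Step 2: x=[1.2500 5.8750 7.8125] v=[-8.0000 1.5000 2.2500]
Step 3: x=[0.0938 5.5781 8.6406] v=[-4.6250 -1.1875 3.3125]
Step 4: x=[0.2852 4.6758 9.4531] v=[0.7655 -3.6093 3.2500]
Step 5: x=[1.5029 3.8702 9.8213] v=[4.8709 -3.2226 1.4727]
Step 6: x=[2.9367 3.9605 9.4517] v=[5.7353 0.3612 -1.4784]
Step 7: x=[3.8923 5.1677 8.4593] v=[3.8224 4.8286 -3.9696]
Max displacement = 2.9062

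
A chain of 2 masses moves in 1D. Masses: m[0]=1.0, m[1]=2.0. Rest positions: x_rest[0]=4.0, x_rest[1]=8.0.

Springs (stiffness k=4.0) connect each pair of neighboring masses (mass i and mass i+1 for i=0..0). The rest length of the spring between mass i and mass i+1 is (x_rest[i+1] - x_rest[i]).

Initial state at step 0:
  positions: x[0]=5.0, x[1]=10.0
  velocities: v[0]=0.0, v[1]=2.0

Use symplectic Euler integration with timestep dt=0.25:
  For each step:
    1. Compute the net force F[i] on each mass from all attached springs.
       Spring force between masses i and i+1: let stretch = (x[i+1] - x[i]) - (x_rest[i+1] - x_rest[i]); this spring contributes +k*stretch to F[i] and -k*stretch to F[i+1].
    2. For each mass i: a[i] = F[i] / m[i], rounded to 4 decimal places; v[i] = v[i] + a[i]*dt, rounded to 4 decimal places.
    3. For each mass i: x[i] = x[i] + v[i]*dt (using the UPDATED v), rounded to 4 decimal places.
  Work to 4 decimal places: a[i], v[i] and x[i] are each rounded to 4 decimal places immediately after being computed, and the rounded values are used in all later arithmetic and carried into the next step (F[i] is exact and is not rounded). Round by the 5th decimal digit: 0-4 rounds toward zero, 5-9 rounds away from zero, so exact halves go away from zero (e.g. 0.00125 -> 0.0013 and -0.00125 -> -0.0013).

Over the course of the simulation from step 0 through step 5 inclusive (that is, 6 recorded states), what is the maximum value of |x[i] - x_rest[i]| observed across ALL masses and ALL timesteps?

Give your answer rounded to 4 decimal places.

Answer: 3.9892

Derivation:
Step 0: x=[5.0000 10.0000] v=[0.0000 2.0000]
Step 1: x=[5.2500 10.3750] v=[1.0000 1.5000]
Step 2: x=[5.7813 10.6094] v=[2.1250 0.9375]
Step 3: x=[6.5196 10.7403] v=[2.9531 0.5235]
Step 4: x=[7.3131 10.8436] v=[3.1738 0.4132]
Step 5: x=[7.9892 11.0056] v=[2.7043 0.6480]
Max displacement = 3.9892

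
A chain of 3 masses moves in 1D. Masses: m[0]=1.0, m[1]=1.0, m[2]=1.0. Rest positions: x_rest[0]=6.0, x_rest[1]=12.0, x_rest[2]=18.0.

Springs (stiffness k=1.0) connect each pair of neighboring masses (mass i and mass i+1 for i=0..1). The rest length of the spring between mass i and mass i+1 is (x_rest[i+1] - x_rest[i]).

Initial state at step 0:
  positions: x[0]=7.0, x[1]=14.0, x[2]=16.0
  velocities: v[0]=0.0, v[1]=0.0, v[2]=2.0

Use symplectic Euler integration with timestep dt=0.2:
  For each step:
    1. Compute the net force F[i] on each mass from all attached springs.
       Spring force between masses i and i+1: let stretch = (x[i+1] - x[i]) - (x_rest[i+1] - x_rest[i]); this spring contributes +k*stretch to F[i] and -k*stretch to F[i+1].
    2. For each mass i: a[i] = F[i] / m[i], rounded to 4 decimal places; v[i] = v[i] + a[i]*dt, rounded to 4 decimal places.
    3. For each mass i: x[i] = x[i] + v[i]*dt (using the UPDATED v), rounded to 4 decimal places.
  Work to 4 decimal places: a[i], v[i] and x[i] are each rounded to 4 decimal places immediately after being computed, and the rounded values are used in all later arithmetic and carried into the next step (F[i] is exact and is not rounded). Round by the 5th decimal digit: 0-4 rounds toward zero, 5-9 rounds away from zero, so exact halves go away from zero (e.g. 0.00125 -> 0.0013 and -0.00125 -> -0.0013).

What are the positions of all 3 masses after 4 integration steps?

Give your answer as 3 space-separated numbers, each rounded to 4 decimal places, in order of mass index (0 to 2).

Step 0: x=[7.0000 14.0000 16.0000] v=[0.0000 0.0000 2.0000]
Step 1: x=[7.0400 13.8000 16.5600] v=[0.2000 -1.0000 2.8000]
Step 2: x=[7.1104 13.4400 17.2496] v=[0.3520 -1.8000 3.4480]
Step 3: x=[7.1940 12.9792 18.0268] v=[0.4179 -2.3040 3.8861]
Step 4: x=[7.2690 12.4889 18.8421] v=[0.3749 -2.4515 4.0766]

Answer: 7.2690 12.4889 18.8421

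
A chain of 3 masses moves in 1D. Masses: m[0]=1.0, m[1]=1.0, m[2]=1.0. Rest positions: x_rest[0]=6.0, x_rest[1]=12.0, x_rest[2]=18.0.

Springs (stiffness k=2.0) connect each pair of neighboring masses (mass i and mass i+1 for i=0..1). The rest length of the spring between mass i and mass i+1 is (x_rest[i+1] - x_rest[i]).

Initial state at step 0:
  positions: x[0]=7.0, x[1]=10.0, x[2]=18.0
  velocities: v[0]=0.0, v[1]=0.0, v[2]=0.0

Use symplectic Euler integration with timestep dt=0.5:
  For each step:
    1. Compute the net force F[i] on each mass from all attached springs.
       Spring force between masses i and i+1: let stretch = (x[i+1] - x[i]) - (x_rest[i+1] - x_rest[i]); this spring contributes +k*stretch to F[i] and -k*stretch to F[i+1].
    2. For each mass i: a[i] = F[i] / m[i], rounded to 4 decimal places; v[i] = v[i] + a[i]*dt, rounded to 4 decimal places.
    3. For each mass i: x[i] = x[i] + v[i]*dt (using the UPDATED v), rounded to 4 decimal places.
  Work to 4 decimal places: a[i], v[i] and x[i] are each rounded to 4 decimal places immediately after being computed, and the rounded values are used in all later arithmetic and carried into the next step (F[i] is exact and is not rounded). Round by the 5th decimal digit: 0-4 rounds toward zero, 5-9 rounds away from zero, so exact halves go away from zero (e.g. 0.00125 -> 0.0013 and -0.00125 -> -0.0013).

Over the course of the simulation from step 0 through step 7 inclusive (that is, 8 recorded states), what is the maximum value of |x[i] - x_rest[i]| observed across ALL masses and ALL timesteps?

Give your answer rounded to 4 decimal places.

Answer: 2.3125

Derivation:
Step 0: x=[7.0000 10.0000 18.0000] v=[0.0000 0.0000 0.0000]
Step 1: x=[5.5000 12.5000 17.0000] v=[-3.0000 5.0000 -2.0000]
Step 2: x=[4.5000 13.7500 16.7500] v=[-2.0000 2.5000 -0.5000]
Step 3: x=[5.1250 11.8750 18.0000] v=[1.2500 -3.7500 2.5000]
Step 4: x=[6.1250 9.6875 19.1875] v=[2.0000 -4.3750 2.3750]
Step 5: x=[5.9063 10.4688 18.6250] v=[-0.4375 1.5625 -1.1250]
Step 6: x=[4.9688 13.0469 16.9844] v=[-1.8750 5.1562 -3.2812]
Step 7: x=[5.0704 13.5547 16.3751] v=[0.2031 1.0156 -1.2187]
Max displacement = 2.3125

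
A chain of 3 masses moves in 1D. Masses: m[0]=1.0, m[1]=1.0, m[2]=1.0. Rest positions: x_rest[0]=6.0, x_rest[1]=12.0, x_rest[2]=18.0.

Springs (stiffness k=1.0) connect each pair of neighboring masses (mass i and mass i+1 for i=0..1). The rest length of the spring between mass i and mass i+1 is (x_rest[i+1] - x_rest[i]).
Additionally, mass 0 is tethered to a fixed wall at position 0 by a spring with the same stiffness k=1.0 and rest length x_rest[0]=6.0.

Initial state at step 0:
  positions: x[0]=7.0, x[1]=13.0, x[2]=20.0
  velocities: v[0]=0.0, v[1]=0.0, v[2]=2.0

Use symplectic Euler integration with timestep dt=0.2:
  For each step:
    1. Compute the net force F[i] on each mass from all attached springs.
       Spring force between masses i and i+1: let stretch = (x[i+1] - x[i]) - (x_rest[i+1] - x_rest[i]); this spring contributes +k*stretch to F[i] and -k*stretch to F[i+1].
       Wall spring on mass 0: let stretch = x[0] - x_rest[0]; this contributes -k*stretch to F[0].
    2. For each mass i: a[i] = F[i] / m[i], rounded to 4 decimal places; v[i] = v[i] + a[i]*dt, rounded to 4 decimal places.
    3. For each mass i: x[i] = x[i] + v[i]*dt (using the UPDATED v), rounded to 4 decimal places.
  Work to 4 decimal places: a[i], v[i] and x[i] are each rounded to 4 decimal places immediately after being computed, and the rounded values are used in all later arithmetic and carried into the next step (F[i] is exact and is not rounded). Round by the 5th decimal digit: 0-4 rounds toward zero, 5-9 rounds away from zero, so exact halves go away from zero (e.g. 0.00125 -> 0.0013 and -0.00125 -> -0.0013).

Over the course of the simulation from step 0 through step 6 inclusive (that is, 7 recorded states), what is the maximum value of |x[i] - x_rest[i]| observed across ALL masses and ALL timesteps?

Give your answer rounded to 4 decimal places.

Step 0: x=[7.0000 13.0000 20.0000] v=[0.0000 0.0000 2.0000]
Step 1: x=[6.9600 13.0400 20.3600] v=[-0.2000 0.2000 1.8000]
Step 2: x=[6.8848 13.1296 20.6672] v=[-0.3760 0.4480 1.5360]
Step 3: x=[6.7840 13.2709 20.9129] v=[-0.5040 0.7066 1.2285]
Step 4: x=[6.6713 13.4584 21.0929] v=[-0.5634 0.9376 0.9001]
Step 5: x=[6.5633 13.6798 21.2075] v=[-0.5402 1.1071 0.5732]
Step 6: x=[6.4774 13.9177 21.2610] v=[-0.4296 1.1893 0.2677]
Max displacement = 3.2610

Answer: 3.2610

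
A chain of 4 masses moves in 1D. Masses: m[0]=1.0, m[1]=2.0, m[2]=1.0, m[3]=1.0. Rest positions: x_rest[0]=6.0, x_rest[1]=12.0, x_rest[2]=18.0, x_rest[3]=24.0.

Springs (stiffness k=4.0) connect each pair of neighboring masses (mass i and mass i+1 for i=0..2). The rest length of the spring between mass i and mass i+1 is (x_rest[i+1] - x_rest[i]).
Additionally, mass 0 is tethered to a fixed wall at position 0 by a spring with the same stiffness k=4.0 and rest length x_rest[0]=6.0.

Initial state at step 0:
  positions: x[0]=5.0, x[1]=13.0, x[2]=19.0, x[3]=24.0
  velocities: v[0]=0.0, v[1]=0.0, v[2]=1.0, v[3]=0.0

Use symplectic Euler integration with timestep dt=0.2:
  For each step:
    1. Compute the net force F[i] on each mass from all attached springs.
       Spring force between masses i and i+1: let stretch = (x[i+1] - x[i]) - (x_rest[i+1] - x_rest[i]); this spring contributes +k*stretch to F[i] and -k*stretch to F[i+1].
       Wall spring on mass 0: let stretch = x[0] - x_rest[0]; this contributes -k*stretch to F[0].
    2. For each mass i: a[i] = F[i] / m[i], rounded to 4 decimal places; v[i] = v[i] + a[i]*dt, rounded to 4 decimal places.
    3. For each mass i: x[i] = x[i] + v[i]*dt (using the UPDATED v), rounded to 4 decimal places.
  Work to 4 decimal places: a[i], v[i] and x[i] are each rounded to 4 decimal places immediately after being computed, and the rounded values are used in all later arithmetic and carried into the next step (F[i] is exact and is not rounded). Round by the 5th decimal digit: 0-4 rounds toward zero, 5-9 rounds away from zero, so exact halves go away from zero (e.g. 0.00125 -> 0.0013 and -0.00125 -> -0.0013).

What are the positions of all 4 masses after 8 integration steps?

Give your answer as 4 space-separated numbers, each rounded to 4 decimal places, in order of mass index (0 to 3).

Answer: 5.5082 12.5158 18.7142 24.9314

Derivation:
Step 0: x=[5.0000 13.0000 19.0000 24.0000] v=[0.0000 0.0000 1.0000 0.0000]
Step 1: x=[5.4800 12.8400 19.0400 24.1600] v=[2.4000 -0.8000 0.2000 0.8000]
Step 2: x=[6.2608 12.5872 18.9072 24.4608] v=[3.9040 -1.2640 -0.6640 1.5040]
Step 3: x=[7.0521 12.3339 18.6518 24.8330] v=[3.9565 -1.2666 -1.2771 1.8611]
Step 4: x=[7.5602 12.1635 18.3745 25.1762] v=[2.5403 -0.8522 -1.3865 1.7161]
Step 5: x=[7.5952 12.1217 18.1917 25.3911] v=[0.1748 -0.2091 -0.9139 1.0747]
Step 6: x=[7.1392 12.2034 18.1896 25.4141] v=[-2.2802 0.4083 -0.0104 0.1152]
Step 7: x=[6.3512 12.3588 18.3856 25.2412] v=[-3.9402 0.7771 0.9802 -0.8644]
Step 8: x=[5.5082 12.5158 18.7142 24.9314] v=[-4.2151 0.7848 1.6432 -1.5489]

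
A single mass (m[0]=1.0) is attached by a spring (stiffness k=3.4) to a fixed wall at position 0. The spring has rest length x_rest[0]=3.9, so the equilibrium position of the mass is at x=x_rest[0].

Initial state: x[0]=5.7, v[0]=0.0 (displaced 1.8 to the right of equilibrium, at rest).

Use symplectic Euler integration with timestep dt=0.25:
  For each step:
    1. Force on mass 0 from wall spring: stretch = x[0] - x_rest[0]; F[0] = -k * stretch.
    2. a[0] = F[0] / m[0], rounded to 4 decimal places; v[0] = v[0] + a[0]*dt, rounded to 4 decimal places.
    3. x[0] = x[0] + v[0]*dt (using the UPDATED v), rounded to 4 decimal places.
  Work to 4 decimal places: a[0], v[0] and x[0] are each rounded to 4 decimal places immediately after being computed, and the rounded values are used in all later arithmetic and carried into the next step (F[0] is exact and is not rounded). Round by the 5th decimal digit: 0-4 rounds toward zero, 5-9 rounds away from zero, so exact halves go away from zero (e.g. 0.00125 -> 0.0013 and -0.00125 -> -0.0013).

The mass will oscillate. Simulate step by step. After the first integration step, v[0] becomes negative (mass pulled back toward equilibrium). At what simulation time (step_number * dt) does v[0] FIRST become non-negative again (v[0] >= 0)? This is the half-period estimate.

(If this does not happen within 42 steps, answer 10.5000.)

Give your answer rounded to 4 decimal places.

Step 0: x=[5.7000] v=[0.0000]
Step 1: x=[5.3175] v=[-1.5300]
Step 2: x=[4.6338] v=[-2.7349]
Step 3: x=[3.7942] v=[-3.3586]
Step 4: x=[2.9770] v=[-3.2687]
Step 5: x=[2.3560] v=[-2.4842]
Step 6: x=[2.0631] v=[-1.1718]
Step 7: x=[2.1605] v=[0.3896]
First v>=0 after going negative at step 7, time=1.7500

Answer: 1.7500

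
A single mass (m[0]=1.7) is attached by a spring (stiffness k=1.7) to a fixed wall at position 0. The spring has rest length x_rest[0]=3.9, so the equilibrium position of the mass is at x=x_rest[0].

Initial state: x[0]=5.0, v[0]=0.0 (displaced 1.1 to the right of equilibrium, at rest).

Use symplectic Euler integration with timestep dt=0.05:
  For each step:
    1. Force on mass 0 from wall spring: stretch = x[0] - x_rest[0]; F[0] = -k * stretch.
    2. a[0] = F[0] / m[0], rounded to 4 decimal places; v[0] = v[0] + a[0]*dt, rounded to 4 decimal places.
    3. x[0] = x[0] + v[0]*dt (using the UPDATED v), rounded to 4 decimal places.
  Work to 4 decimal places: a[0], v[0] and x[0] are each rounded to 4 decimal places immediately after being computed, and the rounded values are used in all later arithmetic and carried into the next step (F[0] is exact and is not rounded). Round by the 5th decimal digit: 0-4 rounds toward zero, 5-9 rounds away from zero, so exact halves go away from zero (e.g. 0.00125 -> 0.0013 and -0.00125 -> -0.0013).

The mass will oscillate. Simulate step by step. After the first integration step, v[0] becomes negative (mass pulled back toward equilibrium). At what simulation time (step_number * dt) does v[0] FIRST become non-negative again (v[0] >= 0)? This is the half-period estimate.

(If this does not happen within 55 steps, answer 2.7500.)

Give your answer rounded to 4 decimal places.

Answer: 2.7500

Derivation:
Step 0: x=[5.0000] v=[0.0000]
Step 1: x=[4.9973] v=[-0.0550]
Step 2: x=[4.9918] v=[-0.1099]
Step 3: x=[4.9836] v=[-0.1645]
Step 4: x=[4.9727] v=[-0.2187]
Step 5: x=[4.9591] v=[-0.2723]
Step 6: x=[4.9428] v=[-0.3253]
Step 7: x=[4.9239] v=[-0.3774]
Step 8: x=[4.9025] v=[-0.4286]
Step 9: x=[4.8786] v=[-0.4787]
Step 10: x=[4.8522] v=[-0.5276]
Step 11: x=[4.8234] v=[-0.5752]
Step 12: x=[4.7923] v=[-0.6214]
Step 13: x=[4.7590] v=[-0.6660]
Step 14: x=[4.7236] v=[-0.7090]
Step 15: x=[4.6861] v=[-0.7502]
Step 16: x=[4.6466] v=[-0.7895]
Step 17: x=[4.6053] v=[-0.8268]
Step 18: x=[4.5622] v=[-0.8621]
Step 19: x=[4.5174] v=[-0.8952]
Step 20: x=[4.4711] v=[-0.9261]
Step 21: x=[4.4234] v=[-0.9547]
Step 22: x=[4.3744] v=[-0.9809]
Step 23: x=[4.3242] v=[-1.0046]
Step 24: x=[4.2729] v=[-1.0258]
Step 25: x=[4.2207] v=[-1.0444]
Step 26: x=[4.1677] v=[-1.0604]
Step 27: x=[4.1140] v=[-1.0738]
Step 28: x=[4.0598] v=[-1.0845]
Step 29: x=[4.0052] v=[-1.0925]
Step 30: x=[3.9503] v=[-1.0978]
Step 31: x=[3.8953] v=[-1.1003]
Step 32: x=[3.8403] v=[-1.1001]
Step 33: x=[3.7854] v=[-1.0971]
Step 34: x=[3.7308] v=[-1.0914]
Step 35: x=[3.6767] v=[-1.0829]
Step 36: x=[3.6231] v=[-1.0717]
Step 37: x=[3.5702] v=[-1.0579]
Step 38: x=[3.5181] v=[-1.0414]
Step 39: x=[3.4670] v=[-1.0223]
Step 40: x=[3.4170] v=[-1.0007]
Step 41: x=[3.3682] v=[-0.9766]
Step 42: x=[3.3207] v=[-0.9500]
Step 43: x=[3.2747] v=[-0.9210]
Step 44: x=[3.2302] v=[-0.8897]
Step 45: x=[3.1874] v=[-0.8562]
Step 46: x=[3.1464] v=[-0.8206]
Step 47: x=[3.1073] v=[-0.7829]
Step 48: x=[3.0701] v=[-0.7433]
Step 49: x=[3.0350] v=[-0.7018]
Step 50: x=[3.0021] v=[-0.6586]
Step 51: x=[2.9714] v=[-0.6137]
Step 52: x=[2.9430] v=[-0.5673]
Step 53: x=[2.9170] v=[-0.5195]
Step 54: x=[2.8935] v=[-0.4704]
Step 55: x=[2.8725] v=[-0.4201]
v[0] did not become non-negative within 55 steps; using fallback time=2.7500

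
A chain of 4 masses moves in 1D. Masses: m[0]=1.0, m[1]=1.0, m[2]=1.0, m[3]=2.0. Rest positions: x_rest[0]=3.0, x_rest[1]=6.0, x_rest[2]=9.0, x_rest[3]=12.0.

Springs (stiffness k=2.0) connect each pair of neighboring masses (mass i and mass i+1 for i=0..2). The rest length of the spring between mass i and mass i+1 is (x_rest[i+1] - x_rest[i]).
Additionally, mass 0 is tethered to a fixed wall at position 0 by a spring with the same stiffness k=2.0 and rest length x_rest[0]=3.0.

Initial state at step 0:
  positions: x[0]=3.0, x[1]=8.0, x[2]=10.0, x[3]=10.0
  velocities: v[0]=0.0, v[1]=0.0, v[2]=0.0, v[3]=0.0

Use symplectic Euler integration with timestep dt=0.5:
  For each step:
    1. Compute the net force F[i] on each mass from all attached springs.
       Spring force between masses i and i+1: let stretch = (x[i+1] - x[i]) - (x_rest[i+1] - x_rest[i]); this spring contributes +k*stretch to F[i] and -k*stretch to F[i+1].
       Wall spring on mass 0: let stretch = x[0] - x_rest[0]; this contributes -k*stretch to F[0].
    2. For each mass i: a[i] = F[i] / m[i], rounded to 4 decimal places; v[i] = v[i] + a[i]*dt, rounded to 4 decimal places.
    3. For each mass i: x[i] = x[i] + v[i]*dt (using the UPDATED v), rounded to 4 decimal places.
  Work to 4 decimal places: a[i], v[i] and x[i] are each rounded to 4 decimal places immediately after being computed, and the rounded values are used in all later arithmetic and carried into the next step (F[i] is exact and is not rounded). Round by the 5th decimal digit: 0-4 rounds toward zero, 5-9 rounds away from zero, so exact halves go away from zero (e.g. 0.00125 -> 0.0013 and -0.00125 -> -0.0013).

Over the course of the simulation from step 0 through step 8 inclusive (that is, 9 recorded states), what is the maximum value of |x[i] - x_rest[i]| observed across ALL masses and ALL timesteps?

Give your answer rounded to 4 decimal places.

Answer: 2.8671

Derivation:
Step 0: x=[3.0000 8.0000 10.0000 10.0000] v=[0.0000 0.0000 0.0000 0.0000]
Step 1: x=[4.0000 6.5000 9.0000 10.7500] v=[2.0000 -3.0000 -2.0000 1.5000]
Step 2: x=[4.2500 5.0000 7.6250 11.8125] v=[0.5000 -3.0000 -2.7500 2.1250]
Step 3: x=[2.7500 4.4375 7.0313 12.5782] v=[-3.0000 -1.1250 -1.1875 1.5313]
Step 4: x=[0.7188 4.3282 7.9141 12.7072] v=[-4.0625 -0.2187 1.7656 0.2579]
Step 5: x=[0.1329 4.2071 9.4005 12.3879] v=[-1.1719 -0.2422 2.9728 -0.6387]
Step 6: x=[1.5176 4.6456 9.7839 12.0717] v=[2.7694 0.8770 0.7668 -0.6324]
Step 7: x=[3.7075 6.0893 8.7421 11.9336] v=[4.3798 2.8873 -2.0837 -0.2763]
Step 8: x=[5.2346 7.6685 7.9696 11.7476] v=[3.0541 3.1583 -1.5450 -0.3721]
Max displacement = 2.8671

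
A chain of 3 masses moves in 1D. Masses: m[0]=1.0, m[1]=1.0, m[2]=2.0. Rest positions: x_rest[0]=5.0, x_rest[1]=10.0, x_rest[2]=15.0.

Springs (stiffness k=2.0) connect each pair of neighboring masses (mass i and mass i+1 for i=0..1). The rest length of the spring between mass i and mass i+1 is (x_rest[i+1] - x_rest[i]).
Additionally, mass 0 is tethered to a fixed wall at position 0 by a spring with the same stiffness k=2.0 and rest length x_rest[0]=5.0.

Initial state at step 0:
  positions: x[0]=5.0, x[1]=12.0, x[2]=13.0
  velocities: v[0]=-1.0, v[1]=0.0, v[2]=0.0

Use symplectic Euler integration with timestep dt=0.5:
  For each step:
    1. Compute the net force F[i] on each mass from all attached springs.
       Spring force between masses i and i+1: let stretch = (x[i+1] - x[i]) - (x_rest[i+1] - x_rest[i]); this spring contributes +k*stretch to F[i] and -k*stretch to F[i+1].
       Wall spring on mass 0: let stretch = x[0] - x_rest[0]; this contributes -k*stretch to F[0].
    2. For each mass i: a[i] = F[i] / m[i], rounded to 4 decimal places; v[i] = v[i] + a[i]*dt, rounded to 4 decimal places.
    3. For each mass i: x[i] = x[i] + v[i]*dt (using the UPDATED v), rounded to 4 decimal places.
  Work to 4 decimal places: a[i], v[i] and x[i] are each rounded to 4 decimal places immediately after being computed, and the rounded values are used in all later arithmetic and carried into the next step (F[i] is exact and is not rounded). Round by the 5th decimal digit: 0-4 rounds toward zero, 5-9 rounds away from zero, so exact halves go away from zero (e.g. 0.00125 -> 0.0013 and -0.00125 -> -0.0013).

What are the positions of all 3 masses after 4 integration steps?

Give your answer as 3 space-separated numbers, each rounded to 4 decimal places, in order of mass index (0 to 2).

Step 0: x=[5.0000 12.0000 13.0000] v=[-1.0000 0.0000 0.0000]
Step 1: x=[5.5000 9.0000 14.0000] v=[1.0000 -6.0000 2.0000]
Step 2: x=[5.0000 6.7500 15.0000] v=[-1.0000 -4.5000 2.0000]
Step 3: x=[2.8750 7.7500 15.1875] v=[-4.2500 2.0000 0.3750]
Step 4: x=[1.7500 10.0313 14.7656] v=[-2.2500 4.5625 -0.8438]

Answer: 1.7500 10.0313 14.7656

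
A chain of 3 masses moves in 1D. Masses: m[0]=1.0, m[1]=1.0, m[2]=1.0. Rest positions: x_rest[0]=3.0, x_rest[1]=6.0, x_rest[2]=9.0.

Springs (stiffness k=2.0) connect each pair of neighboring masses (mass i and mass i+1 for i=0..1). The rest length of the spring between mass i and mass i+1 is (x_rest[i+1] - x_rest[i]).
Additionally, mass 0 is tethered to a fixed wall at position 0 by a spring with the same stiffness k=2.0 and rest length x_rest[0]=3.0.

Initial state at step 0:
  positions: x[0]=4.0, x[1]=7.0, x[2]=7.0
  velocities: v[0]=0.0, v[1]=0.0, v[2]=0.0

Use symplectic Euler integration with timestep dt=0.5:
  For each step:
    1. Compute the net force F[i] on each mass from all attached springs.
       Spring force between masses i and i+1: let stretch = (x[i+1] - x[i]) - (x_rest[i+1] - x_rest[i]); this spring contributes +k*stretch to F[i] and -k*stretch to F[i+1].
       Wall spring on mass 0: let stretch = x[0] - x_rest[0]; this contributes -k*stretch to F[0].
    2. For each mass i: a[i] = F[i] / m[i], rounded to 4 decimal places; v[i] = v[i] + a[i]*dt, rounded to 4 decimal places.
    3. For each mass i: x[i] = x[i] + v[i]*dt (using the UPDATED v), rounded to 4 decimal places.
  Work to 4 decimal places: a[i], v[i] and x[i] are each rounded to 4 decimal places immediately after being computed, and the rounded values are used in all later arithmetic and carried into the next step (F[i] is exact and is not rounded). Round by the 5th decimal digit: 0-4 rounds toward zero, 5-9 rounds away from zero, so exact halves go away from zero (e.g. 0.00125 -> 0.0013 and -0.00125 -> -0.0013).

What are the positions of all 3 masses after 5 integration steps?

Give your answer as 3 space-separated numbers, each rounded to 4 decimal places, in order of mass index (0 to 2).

Step 0: x=[4.0000 7.0000 7.0000] v=[0.0000 0.0000 0.0000]
Step 1: x=[3.5000 5.5000 8.5000] v=[-1.0000 -3.0000 3.0000]
Step 2: x=[2.2500 4.5000 10.0000] v=[-2.5000 -2.0000 3.0000]
Step 3: x=[1.0000 5.1250 10.2500] v=[-2.5000 1.2500 0.5000]
Step 4: x=[1.3125 6.2500 9.4375] v=[0.6250 2.2500 -1.6250]
Step 5: x=[3.4375 6.5000 8.5313] v=[4.2500 0.5000 -1.8125]

Answer: 3.4375 6.5000 8.5313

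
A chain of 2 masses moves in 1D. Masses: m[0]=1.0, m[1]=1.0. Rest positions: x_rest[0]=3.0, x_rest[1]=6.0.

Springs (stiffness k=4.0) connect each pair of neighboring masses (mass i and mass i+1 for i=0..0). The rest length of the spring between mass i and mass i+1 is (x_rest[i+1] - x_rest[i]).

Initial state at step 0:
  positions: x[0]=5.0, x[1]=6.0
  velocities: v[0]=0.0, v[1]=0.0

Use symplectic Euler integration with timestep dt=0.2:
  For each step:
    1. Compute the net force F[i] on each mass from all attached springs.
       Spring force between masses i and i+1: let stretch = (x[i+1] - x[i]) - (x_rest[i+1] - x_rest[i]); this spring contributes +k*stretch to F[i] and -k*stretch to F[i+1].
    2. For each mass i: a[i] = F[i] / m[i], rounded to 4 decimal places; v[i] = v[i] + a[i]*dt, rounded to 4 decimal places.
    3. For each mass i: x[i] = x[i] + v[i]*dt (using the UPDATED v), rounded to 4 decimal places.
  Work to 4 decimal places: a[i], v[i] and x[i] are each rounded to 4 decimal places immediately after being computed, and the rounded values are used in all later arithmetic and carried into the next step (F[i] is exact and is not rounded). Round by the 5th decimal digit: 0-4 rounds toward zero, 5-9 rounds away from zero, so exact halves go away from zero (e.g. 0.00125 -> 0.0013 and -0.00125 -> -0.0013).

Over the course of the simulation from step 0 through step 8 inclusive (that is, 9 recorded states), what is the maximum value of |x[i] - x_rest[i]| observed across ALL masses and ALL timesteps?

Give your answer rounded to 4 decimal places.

Answer: 2.0425

Derivation:
Step 0: x=[5.0000 6.0000] v=[0.0000 0.0000]
Step 1: x=[4.6800 6.3200] v=[-1.6000 1.6000]
Step 2: x=[4.1424 6.8576] v=[-2.6880 2.6880]
Step 3: x=[3.5592 7.4408] v=[-2.9158 2.9158]
Step 4: x=[3.1171 7.8829] v=[-2.2105 2.2105]
Step 5: x=[2.9575 8.0425] v=[-0.7979 0.7979]
Step 6: x=[3.1315 7.8685] v=[0.8701 -0.8701]
Step 7: x=[3.5834 7.4166] v=[2.2597 -2.2597]
Step 8: x=[4.1687 6.8313] v=[2.9263 -2.9263]
Max displacement = 2.0425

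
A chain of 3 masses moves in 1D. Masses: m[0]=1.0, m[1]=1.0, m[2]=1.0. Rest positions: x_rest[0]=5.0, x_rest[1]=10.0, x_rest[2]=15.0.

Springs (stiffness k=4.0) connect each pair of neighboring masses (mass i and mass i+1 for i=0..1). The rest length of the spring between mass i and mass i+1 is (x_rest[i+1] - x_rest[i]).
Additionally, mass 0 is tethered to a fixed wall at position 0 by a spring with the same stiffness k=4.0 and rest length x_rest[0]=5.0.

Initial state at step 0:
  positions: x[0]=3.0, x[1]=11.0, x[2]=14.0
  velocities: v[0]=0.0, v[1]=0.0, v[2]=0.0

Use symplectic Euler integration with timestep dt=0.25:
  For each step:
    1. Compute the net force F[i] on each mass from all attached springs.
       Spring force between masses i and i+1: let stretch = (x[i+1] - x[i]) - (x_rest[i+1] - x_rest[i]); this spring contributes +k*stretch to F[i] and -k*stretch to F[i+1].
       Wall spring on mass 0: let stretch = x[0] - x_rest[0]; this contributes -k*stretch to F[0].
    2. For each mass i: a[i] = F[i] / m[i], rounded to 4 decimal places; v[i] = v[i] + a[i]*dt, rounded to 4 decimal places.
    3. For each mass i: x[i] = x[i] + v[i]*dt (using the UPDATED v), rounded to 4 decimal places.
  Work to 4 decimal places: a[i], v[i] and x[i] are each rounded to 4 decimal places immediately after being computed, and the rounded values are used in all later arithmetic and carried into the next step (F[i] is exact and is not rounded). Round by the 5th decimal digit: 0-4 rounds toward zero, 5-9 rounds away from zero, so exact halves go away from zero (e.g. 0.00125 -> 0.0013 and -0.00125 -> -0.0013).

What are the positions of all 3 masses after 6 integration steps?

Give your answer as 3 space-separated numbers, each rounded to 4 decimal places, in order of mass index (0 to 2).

Step 0: x=[3.0000 11.0000 14.0000] v=[0.0000 0.0000 0.0000]
Step 1: x=[4.2500 9.7500 14.5000] v=[5.0000 -5.0000 2.0000]
Step 2: x=[5.8125 8.3125 15.0625] v=[6.2500 -5.7500 2.2500]
Step 3: x=[6.5469 7.9375 15.1875] v=[2.9375 -1.5000 0.5000]
Step 4: x=[5.9922 9.0274 14.7500] v=[-2.2188 4.3594 -1.7500]
Step 5: x=[4.6983 10.7891 14.1319] v=[-5.1758 7.0468 -2.4726]
Step 6: x=[3.7525 11.8638 13.9281] v=[-3.7833 4.2988 -0.8154]

Answer: 3.7525 11.8638 13.9281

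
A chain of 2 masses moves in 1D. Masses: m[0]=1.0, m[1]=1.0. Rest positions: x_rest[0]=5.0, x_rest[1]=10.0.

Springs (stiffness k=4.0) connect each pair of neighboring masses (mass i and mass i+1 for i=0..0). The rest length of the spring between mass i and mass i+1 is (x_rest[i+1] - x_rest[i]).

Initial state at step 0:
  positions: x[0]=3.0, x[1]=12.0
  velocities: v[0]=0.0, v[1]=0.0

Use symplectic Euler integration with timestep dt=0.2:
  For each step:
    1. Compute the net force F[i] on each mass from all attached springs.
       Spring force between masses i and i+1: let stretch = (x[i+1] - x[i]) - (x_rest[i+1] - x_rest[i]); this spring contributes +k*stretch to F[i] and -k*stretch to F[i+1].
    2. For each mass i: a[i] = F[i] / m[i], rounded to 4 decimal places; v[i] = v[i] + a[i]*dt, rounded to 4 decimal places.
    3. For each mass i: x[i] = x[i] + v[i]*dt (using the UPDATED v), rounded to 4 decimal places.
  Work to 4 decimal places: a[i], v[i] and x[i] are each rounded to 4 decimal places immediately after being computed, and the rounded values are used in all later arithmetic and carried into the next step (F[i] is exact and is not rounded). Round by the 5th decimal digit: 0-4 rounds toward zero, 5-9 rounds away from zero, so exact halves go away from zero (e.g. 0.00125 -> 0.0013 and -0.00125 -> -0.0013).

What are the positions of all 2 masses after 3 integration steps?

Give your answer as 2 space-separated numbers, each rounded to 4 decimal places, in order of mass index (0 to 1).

Step 0: x=[3.0000 12.0000] v=[0.0000 0.0000]
Step 1: x=[3.6400 11.3600] v=[3.2000 -3.2000]
Step 2: x=[4.7152 10.2848] v=[5.3760 -5.3760]
Step 3: x=[5.8815 9.1185] v=[5.8317 -5.8317]

Answer: 5.8815 9.1185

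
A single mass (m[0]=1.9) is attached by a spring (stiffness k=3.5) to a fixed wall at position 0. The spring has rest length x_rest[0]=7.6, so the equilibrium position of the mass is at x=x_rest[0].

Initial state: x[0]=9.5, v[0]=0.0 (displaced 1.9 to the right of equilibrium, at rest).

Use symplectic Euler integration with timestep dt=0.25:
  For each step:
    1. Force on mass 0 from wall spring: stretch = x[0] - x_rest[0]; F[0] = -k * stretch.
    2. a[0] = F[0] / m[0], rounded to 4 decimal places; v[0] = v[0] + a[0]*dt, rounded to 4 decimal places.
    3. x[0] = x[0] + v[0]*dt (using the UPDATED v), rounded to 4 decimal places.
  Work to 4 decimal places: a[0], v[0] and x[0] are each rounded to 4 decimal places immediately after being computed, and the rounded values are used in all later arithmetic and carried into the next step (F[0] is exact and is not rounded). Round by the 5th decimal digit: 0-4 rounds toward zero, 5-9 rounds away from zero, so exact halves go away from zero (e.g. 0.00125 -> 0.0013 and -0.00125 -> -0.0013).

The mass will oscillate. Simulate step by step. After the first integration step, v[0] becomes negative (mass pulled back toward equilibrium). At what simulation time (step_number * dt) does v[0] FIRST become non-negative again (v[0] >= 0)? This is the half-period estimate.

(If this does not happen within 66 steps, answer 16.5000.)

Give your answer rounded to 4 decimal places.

Answer: 2.5000

Derivation:
Step 0: x=[9.5000] v=[0.0000]
Step 1: x=[9.2813] v=[-0.8750]
Step 2: x=[8.8690] v=[-1.6493]
Step 3: x=[8.3106] v=[-2.2337]
Step 4: x=[7.6704] v=[-2.5610]
Step 5: x=[7.0221] v=[-2.5934]
Step 6: x=[6.4403] v=[-2.3273]
Step 7: x=[5.9920] v=[-1.7932]
Step 8: x=[5.7288] v=[-1.0527]
Step 9: x=[5.6811] v=[-0.1910]
Step 10: x=[5.8543] v=[0.6927]
First v>=0 after going negative at step 10, time=2.5000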